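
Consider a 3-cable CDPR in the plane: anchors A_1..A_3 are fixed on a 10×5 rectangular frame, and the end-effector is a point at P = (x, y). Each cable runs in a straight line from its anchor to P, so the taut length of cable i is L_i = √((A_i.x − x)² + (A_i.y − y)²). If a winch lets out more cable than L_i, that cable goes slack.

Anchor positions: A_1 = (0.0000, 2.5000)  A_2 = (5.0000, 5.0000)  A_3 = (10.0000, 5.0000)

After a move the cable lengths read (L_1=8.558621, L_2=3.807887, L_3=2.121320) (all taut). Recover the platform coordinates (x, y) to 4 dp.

(8.5000, 3.5000)

each cable: (A_i−P)·(A_i−P) = L_i²; let q_i = ‖A_i‖²−L_i²
q_1 = 0.0000+6.2500−73.2500 = -67.0000
row 1: -10.0000x − 5.0000y = -102.5000  (q_2=35.5000)
row 2: -20.0000x − 5.0000y = -187.5000  (q_3=120.5000)
Cramer on rows 1–2 → x = 8.5000, y = 3.5000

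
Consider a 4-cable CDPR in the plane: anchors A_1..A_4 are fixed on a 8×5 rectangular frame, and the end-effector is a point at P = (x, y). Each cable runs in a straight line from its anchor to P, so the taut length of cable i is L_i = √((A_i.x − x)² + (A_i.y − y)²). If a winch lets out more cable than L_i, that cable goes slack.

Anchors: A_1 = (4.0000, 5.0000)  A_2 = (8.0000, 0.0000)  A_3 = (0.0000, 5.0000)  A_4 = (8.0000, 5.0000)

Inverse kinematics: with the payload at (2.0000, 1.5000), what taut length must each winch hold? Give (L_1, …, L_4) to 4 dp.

cable 1: Δx=2.0000, Δy=3.5000; L_1 = √(Δx²+Δy²) = 4.0311
cable 2: Δx=6.0000, Δy=-1.5000; L_2 = √(Δx²+Δy²) = 6.1847
cable 3: Δx=-2.0000, Δy=3.5000; L_3 = √(Δx²+Δy²) = 4.0311
cable 4: Δx=6.0000, Δy=3.5000; L_4 = √(Δx²+Δy²) = 6.9462

(4.0311, 6.1847, 4.0311, 6.9462)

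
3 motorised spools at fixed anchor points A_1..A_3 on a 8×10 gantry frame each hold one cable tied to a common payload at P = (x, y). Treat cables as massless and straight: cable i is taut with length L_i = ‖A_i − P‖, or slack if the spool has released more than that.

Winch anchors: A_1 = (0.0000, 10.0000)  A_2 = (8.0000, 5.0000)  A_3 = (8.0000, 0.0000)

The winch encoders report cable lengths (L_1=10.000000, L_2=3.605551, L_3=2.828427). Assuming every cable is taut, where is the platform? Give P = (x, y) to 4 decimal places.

(6.0000, 2.0000)

each cable: (A_i−P)·(A_i−P) = L_i²; let c_i = ‖A_i‖²−L_i²
c_1 = 0.0000+100.0000−100.0000 = 0.0000
row 1: -16.0000x + 10.0000y = -76.0000  (c_2=76.0000)
row 2: -16.0000x + 20.0000y = -56.0000  (c_3=56.0000)
Cramer on rows 1–2 → x = 6.0000, y = 2.0000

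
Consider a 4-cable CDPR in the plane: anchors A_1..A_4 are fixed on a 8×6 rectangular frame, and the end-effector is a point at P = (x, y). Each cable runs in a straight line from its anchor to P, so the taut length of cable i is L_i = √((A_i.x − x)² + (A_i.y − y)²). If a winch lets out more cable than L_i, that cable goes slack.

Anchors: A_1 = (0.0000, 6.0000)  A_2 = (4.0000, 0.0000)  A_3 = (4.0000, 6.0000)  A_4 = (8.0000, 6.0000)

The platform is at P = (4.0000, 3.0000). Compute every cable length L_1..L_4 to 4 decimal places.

L_1: Δ = A_1−P = (-4.0000, 3.0000) → ‖Δ‖ = √25.0000 = 5.0000
L_2: Δ = A_2−P = (0.0000, -3.0000) → ‖Δ‖ = √9.0000 = 3.0000
L_3: Δ = A_3−P = (0.0000, 3.0000) → ‖Δ‖ = √9.0000 = 3.0000
L_4: Δ = A_4−P = (4.0000, 3.0000) → ‖Δ‖ = √25.0000 = 5.0000

(5.0000, 3.0000, 3.0000, 5.0000)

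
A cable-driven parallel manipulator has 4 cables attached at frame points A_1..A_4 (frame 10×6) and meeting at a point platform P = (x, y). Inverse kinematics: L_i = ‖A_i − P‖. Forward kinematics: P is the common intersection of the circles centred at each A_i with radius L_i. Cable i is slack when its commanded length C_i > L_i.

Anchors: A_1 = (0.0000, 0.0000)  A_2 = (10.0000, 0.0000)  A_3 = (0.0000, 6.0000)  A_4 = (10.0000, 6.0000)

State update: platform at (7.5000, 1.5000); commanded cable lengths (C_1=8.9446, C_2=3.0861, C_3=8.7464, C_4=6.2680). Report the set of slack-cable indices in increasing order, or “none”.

cable 1: L_1 = ‖A_1−P‖ = 7.6485;  C_1 = 8.9446 → slack
cable 2: L_2 = ‖A_2−P‖ = 2.9155;  C_2 = 3.0861 → slack
cable 3: L_3 = ‖A_3−P‖ = 8.7464;  C_3 = 8.7464 → taut
cable 4: L_4 = ‖A_4−P‖ = 5.1478;  C_4 = 6.2680 → slack

1, 2, 4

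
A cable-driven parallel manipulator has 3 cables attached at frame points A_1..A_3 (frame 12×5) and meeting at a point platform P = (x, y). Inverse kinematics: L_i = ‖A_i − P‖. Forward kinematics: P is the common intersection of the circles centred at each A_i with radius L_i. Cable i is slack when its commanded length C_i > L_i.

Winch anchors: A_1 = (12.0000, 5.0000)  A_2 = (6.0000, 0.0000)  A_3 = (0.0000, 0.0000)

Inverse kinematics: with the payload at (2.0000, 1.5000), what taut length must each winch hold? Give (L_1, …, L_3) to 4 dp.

(10.5948, 4.2720, 2.5000)

L_1 = √((12.0000−2.0000)² + (5.0000−1.5000)²) = 10.5948
L_2 = √((6.0000−2.0000)² + (0.0000−1.5000)²) = 4.2720
L_3 = √((0.0000−2.0000)² + (0.0000−1.5000)²) = 2.5000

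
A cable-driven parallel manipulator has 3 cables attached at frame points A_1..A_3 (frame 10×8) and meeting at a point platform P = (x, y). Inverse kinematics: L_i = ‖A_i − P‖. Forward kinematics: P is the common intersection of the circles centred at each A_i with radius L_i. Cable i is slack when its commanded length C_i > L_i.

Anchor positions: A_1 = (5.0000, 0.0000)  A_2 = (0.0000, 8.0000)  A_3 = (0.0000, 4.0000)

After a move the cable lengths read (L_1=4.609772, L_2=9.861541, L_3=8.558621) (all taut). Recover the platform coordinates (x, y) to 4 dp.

(8.5000, 3.0000)

circle eqns → linear via eq_j − eq_1; set k_j = A_j·A_j − L_j²
k_1 = 25.0000+0.0000−21.2500 = 3.7500
10.0000·x − 16.0000·y = k_1−k_2 = 37.0000
10.0000·x − 8.0000·y = k_1−k_3 = 61.0000
solve first two rows → x=8.5000, y=3.0000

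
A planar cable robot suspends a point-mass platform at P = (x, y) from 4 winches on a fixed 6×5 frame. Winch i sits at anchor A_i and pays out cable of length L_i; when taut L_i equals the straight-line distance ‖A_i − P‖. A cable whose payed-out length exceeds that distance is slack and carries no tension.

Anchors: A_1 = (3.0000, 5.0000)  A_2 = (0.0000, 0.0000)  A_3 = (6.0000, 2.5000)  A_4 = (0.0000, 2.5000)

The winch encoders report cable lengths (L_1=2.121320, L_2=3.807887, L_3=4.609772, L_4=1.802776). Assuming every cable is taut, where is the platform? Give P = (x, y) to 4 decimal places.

circle eqns → linear via eq_j − eq_1; set k_j = A_j·A_j − L_j²
k_1 = 9.0000+25.0000−4.5000 = 29.5000
6.0000·x + 10.0000·y = k_1−k_2 = 44.0000
-6.0000·x + 5.0000·y = k_1−k_3 = 8.5000
6.0000·x + 5.0000·y = k_1−k_4 = 26.5000
solve first two rows → x=1.5000, y=3.5000
check cable 4: ‖A_4−P‖² = 3.2500 ≈ L_4² = 3.2500 ✓

(1.5000, 3.5000)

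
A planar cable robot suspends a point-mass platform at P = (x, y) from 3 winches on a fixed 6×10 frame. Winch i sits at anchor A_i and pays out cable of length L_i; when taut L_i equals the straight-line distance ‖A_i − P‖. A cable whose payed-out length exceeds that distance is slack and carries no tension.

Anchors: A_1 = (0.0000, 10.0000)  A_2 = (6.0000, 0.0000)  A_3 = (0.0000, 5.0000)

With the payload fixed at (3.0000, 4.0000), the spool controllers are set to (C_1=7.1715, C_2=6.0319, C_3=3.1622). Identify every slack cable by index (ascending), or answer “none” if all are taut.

1, 2

i=1: geometric 6.7082 vs commanded 7.1715 ⇒ slack
i=2: geometric 5.0000 vs commanded 6.0319 ⇒ slack
i=3: geometric 3.1623 vs commanded 3.1622 ⇒ taut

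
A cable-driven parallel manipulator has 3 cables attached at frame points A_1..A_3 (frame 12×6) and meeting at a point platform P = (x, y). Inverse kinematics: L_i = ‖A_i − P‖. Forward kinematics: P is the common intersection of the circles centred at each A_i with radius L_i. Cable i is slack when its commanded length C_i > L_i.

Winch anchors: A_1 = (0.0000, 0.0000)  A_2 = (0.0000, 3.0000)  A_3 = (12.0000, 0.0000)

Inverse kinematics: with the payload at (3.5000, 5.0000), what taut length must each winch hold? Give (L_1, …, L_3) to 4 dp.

(6.1033, 4.0311, 9.8615)

L_1 = √((0.0000−3.5000)² + (0.0000−5.0000)²) = 6.1033
L_2 = √((0.0000−3.5000)² + (3.0000−5.0000)²) = 4.0311
L_3 = √((12.0000−3.5000)² + (0.0000−5.0000)²) = 9.8615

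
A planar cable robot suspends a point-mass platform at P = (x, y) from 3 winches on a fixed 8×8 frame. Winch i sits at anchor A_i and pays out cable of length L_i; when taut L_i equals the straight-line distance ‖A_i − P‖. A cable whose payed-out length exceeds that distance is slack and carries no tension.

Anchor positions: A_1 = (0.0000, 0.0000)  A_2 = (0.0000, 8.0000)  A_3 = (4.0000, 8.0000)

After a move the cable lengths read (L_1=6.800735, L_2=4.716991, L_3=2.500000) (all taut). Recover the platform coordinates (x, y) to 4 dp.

expand ‖A_i−P‖²=L_i² and subtract eq 1 (q_i ≔ ‖A_i‖²−L_i²)
q_1 = 0.0000+0.0000−46.2500 = -46.2500
eq1−eq2 → [0.0000  -16.0000]·P = -88.0000
eq1−eq3 → [-8.0000  -16.0000]·P = -120.0000
2×2 solve → P = (4.0000, 5.5000)

(4.0000, 5.5000)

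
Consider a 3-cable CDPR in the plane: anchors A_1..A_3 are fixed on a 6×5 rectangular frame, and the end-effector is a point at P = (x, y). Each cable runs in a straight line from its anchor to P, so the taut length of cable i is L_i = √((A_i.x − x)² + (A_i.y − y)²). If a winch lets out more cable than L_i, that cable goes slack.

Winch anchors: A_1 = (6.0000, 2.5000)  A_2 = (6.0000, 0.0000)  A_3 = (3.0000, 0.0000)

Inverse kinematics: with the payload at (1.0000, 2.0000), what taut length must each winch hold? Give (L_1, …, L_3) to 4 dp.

cable 1: Δx=5.0000, Δy=0.5000; L_1 = √(Δx²+Δy²) = 5.0249
cable 2: Δx=5.0000, Δy=-2.0000; L_2 = √(Δx²+Δy²) = 5.3852
cable 3: Δx=2.0000, Δy=-2.0000; L_3 = √(Δx²+Δy²) = 2.8284

(5.0249, 5.3852, 2.8284)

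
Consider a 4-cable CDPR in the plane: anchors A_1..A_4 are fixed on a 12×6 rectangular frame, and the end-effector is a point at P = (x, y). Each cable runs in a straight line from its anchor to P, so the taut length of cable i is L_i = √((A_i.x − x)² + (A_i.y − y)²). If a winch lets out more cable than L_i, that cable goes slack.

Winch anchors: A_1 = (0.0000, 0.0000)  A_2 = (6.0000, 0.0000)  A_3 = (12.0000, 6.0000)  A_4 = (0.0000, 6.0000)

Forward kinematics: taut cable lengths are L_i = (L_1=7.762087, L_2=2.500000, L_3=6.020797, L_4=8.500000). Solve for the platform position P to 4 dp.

each cable: (A_i−P)·(A_i−P) = L_i²; let c_i = ‖A_i‖²−L_i²
c_1 = 0.0000+0.0000−60.2500 = -60.2500
row 1: -12.0000x + 0.0000y = -90.0000  (c_2=29.7500)
row 2: -24.0000x − 12.0000y = -204.0000  (c_3=143.7500)
row 3: 0.0000x − 12.0000y = -24.0000  (c_4=-36.2500)
Cramer on rows 1–2 → x = 7.5000, y = 2.0000
check cable 4: ‖A_4−P‖² = 72.2500 ≈ L_4² = 72.2500 ✓

(7.5000, 2.0000)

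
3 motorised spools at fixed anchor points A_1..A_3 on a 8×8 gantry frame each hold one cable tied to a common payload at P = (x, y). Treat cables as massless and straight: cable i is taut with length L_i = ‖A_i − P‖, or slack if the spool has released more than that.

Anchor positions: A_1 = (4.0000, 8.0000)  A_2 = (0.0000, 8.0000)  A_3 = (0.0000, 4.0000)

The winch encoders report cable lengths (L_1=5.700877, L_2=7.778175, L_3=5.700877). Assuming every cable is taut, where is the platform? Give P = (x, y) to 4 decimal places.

(5.5000, 2.5000)

circle eqns → linear via eq_j − eq_1; set q_j = A_j·A_j − L_j²
q_1 = 16.0000+64.0000−32.5000 = 47.5000
8.0000·x + 0.0000·y = q_1−q_2 = 44.0000
8.0000·x + 8.0000·y = q_1−q_3 = 64.0000
solve first two rows → x=5.5000, y=2.5000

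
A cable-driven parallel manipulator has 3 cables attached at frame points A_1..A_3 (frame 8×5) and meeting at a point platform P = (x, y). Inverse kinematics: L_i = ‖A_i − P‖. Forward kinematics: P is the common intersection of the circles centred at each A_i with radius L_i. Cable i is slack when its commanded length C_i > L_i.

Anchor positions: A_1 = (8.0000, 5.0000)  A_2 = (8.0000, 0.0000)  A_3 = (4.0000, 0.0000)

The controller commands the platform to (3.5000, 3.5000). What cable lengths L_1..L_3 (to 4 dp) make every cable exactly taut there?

L_1 = √((8.0000−3.5000)² + (5.0000−3.5000)²) = 4.7434
L_2 = √((8.0000−3.5000)² + (0.0000−3.5000)²) = 5.7009
L_3 = √((4.0000−3.5000)² + (0.0000−3.5000)²) = 3.5355

(4.7434, 5.7009, 3.5355)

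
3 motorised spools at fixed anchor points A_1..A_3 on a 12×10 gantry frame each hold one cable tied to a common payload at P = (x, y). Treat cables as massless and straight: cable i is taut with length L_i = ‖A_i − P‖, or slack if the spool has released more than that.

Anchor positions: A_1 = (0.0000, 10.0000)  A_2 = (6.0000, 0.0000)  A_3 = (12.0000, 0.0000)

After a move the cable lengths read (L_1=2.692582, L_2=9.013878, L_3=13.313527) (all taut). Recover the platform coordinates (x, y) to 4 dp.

each cable: (A_i−P)·(A_i−P) = L_i²; let q_i = ‖A_i‖²−L_i²
q_1 = 0.0000+100.0000−7.2500 = 92.7500
row 1: -12.0000x + 20.0000y = 138.0000  (q_2=-45.2500)
row 2: -24.0000x + 20.0000y = 126.0000  (q_3=-33.2500)
Cramer on rows 1–2 → x = 1.0000, y = 7.5000

(1.0000, 7.5000)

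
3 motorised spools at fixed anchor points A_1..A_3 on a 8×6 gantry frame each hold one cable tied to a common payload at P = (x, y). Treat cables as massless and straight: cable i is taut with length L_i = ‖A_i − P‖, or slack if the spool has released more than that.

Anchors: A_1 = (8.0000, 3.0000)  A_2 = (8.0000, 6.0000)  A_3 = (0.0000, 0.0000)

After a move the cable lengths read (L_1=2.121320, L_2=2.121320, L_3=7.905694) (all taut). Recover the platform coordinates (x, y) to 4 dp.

expand ‖A_i−P‖²=L_i² and subtract eq 1 (q_i ≔ ‖A_i‖²−L_i²)
q_1 = 64.0000+9.0000−4.5000 = 68.5000
eq1−eq2 → [0.0000  -6.0000]·P = -27.0000
eq1−eq3 → [16.0000  6.0000]·P = 131.0000
2×2 solve → P = (6.5000, 4.5000)

(6.5000, 4.5000)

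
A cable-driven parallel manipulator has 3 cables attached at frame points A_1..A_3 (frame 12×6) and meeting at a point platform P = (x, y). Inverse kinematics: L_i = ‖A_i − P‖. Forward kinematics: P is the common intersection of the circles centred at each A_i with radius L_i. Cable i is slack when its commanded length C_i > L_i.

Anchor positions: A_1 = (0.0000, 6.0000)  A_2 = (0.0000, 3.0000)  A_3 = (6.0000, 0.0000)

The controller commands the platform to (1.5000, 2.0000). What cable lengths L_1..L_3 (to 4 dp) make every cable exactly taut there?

(4.2720, 1.8028, 4.9244)

L_1 = √((0.0000−1.5000)² + (6.0000−2.0000)²) = 4.2720
L_2 = √((0.0000−1.5000)² + (3.0000−2.0000)²) = 1.8028
L_3 = √((6.0000−1.5000)² + (0.0000−2.0000)²) = 4.9244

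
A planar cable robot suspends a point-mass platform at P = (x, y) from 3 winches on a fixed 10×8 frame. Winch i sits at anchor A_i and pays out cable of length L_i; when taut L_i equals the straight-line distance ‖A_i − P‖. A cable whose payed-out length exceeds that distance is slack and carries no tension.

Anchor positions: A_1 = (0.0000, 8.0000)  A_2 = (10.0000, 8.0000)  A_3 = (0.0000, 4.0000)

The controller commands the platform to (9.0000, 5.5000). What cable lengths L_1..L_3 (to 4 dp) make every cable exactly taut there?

(9.3408, 2.6926, 9.1241)

cable 1: Δx=-9.0000, Δy=2.5000; L_1 = √(Δx²+Δy²) = 9.3408
cable 2: Δx=1.0000, Δy=2.5000; L_2 = √(Δx²+Δy²) = 2.6926
cable 3: Δx=-9.0000, Δy=-1.5000; L_3 = √(Δx²+Δy²) = 9.1241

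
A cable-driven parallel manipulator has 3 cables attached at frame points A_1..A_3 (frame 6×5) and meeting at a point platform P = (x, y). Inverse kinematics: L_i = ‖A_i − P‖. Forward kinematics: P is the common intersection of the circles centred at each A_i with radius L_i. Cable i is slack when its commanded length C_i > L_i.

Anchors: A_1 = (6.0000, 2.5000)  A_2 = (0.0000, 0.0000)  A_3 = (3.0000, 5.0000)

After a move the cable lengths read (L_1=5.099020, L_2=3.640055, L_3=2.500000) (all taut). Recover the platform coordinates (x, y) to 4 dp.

(1.0000, 3.5000)

expand ‖A_i−P‖²=L_i² and subtract eq 1 (q_i ≔ ‖A_i‖²−L_i²)
q_1 = 36.0000+6.2500−26.0000 = 16.2500
eq1−eq2 → [12.0000  5.0000]·P = 29.5000
eq1−eq3 → [6.0000  -5.0000]·P = -11.5000
2×2 solve → P = (1.0000, 3.5000)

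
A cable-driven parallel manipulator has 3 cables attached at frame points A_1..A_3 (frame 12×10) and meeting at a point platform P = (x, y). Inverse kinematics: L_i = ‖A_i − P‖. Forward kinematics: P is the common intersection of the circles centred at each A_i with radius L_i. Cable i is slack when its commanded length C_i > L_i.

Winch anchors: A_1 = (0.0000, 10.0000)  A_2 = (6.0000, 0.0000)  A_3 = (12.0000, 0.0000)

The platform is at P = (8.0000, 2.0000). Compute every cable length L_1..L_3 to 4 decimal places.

L_1: Δ = A_1−P = (-8.0000, 8.0000) → ‖Δ‖ = √128.0000 = 11.3137
L_2: Δ = A_2−P = (-2.0000, -2.0000) → ‖Δ‖ = √8.0000 = 2.8284
L_3: Δ = A_3−P = (4.0000, -2.0000) → ‖Δ‖ = √20.0000 = 4.4721

(11.3137, 2.8284, 4.4721)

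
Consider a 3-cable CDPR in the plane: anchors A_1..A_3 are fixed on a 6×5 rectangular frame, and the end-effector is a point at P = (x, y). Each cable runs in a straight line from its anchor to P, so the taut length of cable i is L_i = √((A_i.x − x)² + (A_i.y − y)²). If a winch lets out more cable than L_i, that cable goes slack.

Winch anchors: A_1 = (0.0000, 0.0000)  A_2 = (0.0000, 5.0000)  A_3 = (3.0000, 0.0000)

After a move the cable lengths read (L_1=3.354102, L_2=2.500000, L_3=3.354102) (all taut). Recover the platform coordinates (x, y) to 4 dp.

(1.5000, 3.0000)

expand ‖A_i−P‖²=L_i² and subtract eq 1 (c_i ≔ ‖A_i‖²−L_i²)
c_1 = 0.0000+0.0000−11.2500 = -11.2500
eq1−eq2 → [0.0000  -10.0000]·P = -30.0000
eq1−eq3 → [-6.0000  0.0000]·P = -9.0000
2×2 solve → P = (1.5000, 3.0000)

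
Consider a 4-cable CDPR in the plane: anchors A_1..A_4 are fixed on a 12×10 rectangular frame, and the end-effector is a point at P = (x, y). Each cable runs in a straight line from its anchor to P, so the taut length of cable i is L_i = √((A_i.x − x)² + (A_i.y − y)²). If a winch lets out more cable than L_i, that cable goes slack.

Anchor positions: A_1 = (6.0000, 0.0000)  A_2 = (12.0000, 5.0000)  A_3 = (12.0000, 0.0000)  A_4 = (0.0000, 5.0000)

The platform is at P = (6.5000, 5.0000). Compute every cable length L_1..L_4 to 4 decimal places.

(5.0249, 5.5000, 7.4330, 6.5000)

L_1 = √((6.0000−6.5000)² + (0.0000−5.0000)²) = 5.0249
L_2 = √((12.0000−6.5000)² + (5.0000−5.0000)²) = 5.5000
L_3 = √((12.0000−6.5000)² + (0.0000−5.0000)²) = 7.4330
L_4 = √((0.0000−6.5000)² + (5.0000−5.0000)²) = 6.5000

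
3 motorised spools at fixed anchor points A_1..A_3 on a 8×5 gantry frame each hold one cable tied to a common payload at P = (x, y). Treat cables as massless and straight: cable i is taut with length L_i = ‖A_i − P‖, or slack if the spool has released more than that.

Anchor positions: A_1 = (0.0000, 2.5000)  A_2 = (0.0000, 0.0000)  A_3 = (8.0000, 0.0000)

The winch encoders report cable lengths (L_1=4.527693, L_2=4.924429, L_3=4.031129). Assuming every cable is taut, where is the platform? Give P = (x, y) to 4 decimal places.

(4.5000, 2.0000)

expand ‖A_i−P‖²=L_i² and subtract eq 1 (k_i ≔ ‖A_i‖²−L_i²)
k_1 = 0.0000+6.2500−20.5000 = -14.2500
eq1−eq2 → [0.0000  5.0000]·P = 10.0000
eq1−eq3 → [-16.0000  5.0000]·P = -62.0000
2×2 solve → P = (4.5000, 2.0000)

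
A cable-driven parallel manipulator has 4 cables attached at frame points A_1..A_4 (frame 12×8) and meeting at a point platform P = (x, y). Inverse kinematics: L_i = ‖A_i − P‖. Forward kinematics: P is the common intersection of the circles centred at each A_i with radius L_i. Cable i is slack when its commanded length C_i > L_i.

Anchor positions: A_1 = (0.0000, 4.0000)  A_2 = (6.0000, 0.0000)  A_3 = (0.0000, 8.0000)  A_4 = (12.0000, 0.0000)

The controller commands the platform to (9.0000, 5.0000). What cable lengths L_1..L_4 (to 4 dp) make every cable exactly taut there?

(9.0554, 5.8310, 9.4868, 5.8310)

L_1: Δ = A_1−P = (-9.0000, -1.0000) → ‖Δ‖ = √82.0000 = 9.0554
L_2: Δ = A_2−P = (-3.0000, -5.0000) → ‖Δ‖ = √34.0000 = 5.8310
L_3: Δ = A_3−P = (-9.0000, 3.0000) → ‖Δ‖ = √90.0000 = 9.4868
L_4: Δ = A_4−P = (3.0000, -5.0000) → ‖Δ‖ = √34.0000 = 5.8310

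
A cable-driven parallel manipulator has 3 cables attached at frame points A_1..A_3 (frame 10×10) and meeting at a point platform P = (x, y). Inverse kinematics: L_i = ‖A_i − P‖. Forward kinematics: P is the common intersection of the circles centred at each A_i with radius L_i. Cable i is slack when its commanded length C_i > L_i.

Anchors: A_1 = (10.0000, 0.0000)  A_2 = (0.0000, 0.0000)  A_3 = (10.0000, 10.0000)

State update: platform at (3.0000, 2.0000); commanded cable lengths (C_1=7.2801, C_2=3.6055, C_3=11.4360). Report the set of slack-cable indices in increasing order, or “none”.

i=1: geometric 7.2801 vs commanded 7.2801 ⇒ taut
i=2: geometric 3.6056 vs commanded 3.6055 ⇒ taut
i=3: geometric 10.6301 vs commanded 11.4360 ⇒ slack

3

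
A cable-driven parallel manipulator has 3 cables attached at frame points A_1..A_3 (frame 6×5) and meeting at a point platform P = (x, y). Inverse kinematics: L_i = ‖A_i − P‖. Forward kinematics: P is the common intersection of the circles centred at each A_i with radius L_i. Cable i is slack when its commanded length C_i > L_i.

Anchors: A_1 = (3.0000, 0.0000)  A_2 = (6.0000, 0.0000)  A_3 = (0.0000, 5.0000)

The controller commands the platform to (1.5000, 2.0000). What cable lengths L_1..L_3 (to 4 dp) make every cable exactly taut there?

cable 1: Δx=1.5000, Δy=-2.0000; L_1 = √(Δx²+Δy²) = 2.5000
cable 2: Δx=4.5000, Δy=-2.0000; L_2 = √(Δx²+Δy²) = 4.9244
cable 3: Δx=-1.5000, Δy=3.0000; L_3 = √(Δx²+Δy²) = 3.3541

(2.5000, 4.9244, 3.3541)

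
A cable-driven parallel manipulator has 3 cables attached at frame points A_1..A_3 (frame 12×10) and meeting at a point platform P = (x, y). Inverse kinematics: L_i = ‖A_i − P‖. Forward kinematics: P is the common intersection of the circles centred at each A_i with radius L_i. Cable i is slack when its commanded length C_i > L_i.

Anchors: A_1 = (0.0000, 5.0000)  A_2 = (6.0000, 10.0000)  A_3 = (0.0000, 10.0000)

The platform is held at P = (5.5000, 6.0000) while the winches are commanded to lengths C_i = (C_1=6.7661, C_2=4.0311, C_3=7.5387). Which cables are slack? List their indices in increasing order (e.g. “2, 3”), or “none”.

1, 3

cable 1: L_1 = ‖A_1−P‖ = 5.5902;  C_1 = 6.7661 → slack
cable 2: L_2 = ‖A_2−P‖ = 4.0311;  C_2 = 4.0311 → taut
cable 3: L_3 = ‖A_3−P‖ = 6.8007;  C_3 = 7.5387 → slack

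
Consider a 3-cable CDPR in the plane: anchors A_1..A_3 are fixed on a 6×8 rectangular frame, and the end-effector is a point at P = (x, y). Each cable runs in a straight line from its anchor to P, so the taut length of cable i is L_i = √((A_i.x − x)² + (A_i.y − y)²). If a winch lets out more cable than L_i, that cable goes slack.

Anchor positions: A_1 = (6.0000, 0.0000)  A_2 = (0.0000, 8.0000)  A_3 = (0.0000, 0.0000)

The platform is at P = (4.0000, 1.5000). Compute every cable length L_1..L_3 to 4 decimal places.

(2.5000, 7.6322, 4.2720)

L_1 = √((6.0000−4.0000)² + (0.0000−1.5000)²) = 2.5000
L_2 = √((0.0000−4.0000)² + (8.0000−1.5000)²) = 7.6322
L_3 = √((0.0000−4.0000)² + (0.0000−1.5000)²) = 4.2720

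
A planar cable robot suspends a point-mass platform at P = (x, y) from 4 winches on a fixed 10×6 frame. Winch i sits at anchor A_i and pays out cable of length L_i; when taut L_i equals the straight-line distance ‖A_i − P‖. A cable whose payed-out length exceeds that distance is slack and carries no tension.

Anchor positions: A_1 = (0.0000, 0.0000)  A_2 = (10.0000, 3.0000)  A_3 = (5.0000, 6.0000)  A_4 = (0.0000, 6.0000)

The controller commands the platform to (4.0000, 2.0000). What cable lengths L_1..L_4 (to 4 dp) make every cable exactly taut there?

(4.4721, 6.0828, 4.1231, 5.6569)

cable 1: Δx=-4.0000, Δy=-2.0000; L_1 = √(Δx²+Δy²) = 4.4721
cable 2: Δx=6.0000, Δy=1.0000; L_2 = √(Δx²+Δy²) = 6.0828
cable 3: Δx=1.0000, Δy=4.0000; L_3 = √(Δx²+Δy²) = 4.1231
cable 4: Δx=-4.0000, Δy=4.0000; L_4 = √(Δx²+Δy²) = 5.6569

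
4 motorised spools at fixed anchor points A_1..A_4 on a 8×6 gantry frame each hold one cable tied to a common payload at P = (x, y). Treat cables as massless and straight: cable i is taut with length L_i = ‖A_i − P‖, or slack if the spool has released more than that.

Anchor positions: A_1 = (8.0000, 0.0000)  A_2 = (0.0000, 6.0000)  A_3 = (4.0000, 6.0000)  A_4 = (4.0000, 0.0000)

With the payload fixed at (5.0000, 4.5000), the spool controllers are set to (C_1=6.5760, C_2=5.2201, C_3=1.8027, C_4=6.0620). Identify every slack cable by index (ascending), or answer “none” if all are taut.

1, 4

cable 1: L_1 = ‖A_1−P‖ = 5.4083;  C_1 = 6.5760 → slack
cable 2: L_2 = ‖A_2−P‖ = 5.2202;  C_2 = 5.2201 → taut
cable 3: L_3 = ‖A_3−P‖ = 1.8028;  C_3 = 1.8027 → taut
cable 4: L_4 = ‖A_4−P‖ = 4.6098;  C_4 = 6.0620 → slack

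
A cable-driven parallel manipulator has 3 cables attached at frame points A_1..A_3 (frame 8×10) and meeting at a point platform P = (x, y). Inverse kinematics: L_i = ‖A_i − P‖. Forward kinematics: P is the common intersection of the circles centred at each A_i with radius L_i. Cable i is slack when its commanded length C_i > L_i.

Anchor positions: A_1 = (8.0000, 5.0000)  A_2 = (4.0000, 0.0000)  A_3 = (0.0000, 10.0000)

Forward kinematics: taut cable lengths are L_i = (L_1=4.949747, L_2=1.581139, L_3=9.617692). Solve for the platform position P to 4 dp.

each cable: (A_i−P)·(A_i−P) = L_i²; let q_i = ‖A_i‖²−L_i²
q_1 = 64.0000+25.0000−24.5000 = 64.5000
row 1: 8.0000x + 10.0000y = 51.0000  (q_2=13.5000)
row 2: 16.0000x − 10.0000y = 57.0000  (q_3=7.5000)
Cramer on rows 1–2 → x = 4.5000, y = 1.5000

(4.5000, 1.5000)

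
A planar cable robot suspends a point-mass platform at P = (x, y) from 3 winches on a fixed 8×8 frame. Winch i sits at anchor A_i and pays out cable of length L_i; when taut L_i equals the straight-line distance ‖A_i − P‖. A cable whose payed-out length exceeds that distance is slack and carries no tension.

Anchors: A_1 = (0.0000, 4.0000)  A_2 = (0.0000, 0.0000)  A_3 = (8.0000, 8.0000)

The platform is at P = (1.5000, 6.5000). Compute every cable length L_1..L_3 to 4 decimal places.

cable 1: Δx=-1.5000, Δy=-2.5000; L_1 = √(Δx²+Δy²) = 2.9155
cable 2: Δx=-1.5000, Δy=-6.5000; L_2 = √(Δx²+Δy²) = 6.6708
cable 3: Δx=6.5000, Δy=1.5000; L_3 = √(Δx²+Δy²) = 6.6708

(2.9155, 6.6708, 6.6708)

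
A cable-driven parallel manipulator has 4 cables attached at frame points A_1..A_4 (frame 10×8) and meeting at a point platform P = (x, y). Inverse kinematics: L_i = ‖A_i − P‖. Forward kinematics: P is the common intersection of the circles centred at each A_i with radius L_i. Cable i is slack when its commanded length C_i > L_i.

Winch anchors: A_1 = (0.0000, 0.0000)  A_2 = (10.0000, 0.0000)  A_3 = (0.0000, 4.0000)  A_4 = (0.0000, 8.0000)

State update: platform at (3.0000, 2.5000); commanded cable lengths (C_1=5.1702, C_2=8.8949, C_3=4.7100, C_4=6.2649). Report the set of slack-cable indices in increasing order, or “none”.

cable 1: √((-3.0000)²+(-2.5000)²)=3.9051, C_1=5.1702: slack
cable 2: √((7.0000)²+(-2.5000)²)=7.4330, C_2=8.8949: slack
cable 3: √((-3.0000)²+(1.5000)²)=3.3541, C_3=4.7100: slack
cable 4: √((-3.0000)²+(5.5000)²)=6.2650, C_4=6.2649: taut

1, 2, 3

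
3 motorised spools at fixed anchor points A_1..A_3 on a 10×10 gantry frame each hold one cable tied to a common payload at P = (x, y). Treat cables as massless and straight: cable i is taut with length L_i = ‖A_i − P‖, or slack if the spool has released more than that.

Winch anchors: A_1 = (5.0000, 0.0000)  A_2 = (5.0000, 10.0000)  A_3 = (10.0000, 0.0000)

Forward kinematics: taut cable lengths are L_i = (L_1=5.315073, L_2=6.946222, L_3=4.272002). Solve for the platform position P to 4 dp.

circle eqns → linear via eq_j − eq_1; set c_j = A_j·A_j − L_j²
c_1 = 25.0000+0.0000−28.2500 = -3.2500
0.0000·x − 20.0000·y = c_1−c_2 = -80.0000
-10.0000·x + 0.0000·y = c_1−c_3 = -85.0000
solve first two rows → x=8.5000, y=4.0000

(8.5000, 4.0000)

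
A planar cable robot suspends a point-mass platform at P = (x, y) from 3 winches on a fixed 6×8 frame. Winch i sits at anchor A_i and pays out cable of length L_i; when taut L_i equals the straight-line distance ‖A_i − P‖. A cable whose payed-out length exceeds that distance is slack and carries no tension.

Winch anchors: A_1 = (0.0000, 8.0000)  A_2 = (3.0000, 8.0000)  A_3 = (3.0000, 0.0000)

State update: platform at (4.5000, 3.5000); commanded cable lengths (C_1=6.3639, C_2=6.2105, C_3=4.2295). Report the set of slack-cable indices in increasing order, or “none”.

2, 3

cable 1: √((-4.5000)²+(4.5000)²)=6.3640, C_1=6.3639: taut
cable 2: √((-1.5000)²+(4.5000)²)=4.7434, C_2=6.2105: slack
cable 3: √((-1.5000)²+(-3.5000)²)=3.8079, C_3=4.2295: slack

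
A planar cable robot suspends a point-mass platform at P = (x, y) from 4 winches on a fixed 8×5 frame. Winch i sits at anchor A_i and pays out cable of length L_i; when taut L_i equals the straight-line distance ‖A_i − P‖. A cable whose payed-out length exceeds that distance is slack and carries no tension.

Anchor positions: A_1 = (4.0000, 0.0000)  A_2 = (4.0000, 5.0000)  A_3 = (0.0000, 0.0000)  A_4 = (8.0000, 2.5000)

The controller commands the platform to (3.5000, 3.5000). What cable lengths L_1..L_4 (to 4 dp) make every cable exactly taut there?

(3.5355, 1.5811, 4.9497, 4.6098)

L_1 = √((4.0000−3.5000)² + (0.0000−3.5000)²) = 3.5355
L_2 = √((4.0000−3.5000)² + (5.0000−3.5000)²) = 1.5811
L_3 = √((0.0000−3.5000)² + (0.0000−3.5000)²) = 4.9497
L_4 = √((8.0000−3.5000)² + (2.5000−3.5000)²) = 4.6098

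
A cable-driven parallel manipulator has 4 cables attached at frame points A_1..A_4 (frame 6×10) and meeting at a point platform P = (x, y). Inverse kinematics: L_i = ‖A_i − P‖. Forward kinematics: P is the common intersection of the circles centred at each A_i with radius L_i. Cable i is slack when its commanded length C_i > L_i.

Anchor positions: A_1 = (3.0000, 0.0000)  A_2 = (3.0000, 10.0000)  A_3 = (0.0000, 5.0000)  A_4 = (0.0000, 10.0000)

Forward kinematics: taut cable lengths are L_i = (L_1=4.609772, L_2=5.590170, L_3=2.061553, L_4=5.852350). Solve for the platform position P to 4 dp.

(2.0000, 4.5000)

expand ‖A_i−P‖²=L_i² and subtract eq 1 (c_i ≔ ‖A_i‖²−L_i²)
c_1 = 9.0000+0.0000−21.2500 = -12.2500
eq1−eq2 → [0.0000  -20.0000]·P = -90.0000
eq1−eq3 → [6.0000  -10.0000]·P = -33.0000
eq1−eq4 → [6.0000  -20.0000]·P = -78.0000
2×2 solve → P = (2.0000, 4.5000)
check cable 4: ‖A_4−P‖² = 34.2500 ≈ L_4² = 34.2500 ✓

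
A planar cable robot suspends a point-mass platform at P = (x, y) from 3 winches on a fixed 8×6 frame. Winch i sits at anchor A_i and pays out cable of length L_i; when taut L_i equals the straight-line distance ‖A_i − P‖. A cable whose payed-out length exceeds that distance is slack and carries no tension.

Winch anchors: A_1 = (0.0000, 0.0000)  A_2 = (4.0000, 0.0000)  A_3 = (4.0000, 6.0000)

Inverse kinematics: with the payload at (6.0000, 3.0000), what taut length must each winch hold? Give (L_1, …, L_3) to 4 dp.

(6.7082, 3.6056, 3.6056)

L_1 = √((0.0000−6.0000)² + (0.0000−3.0000)²) = 6.7082
L_2 = √((4.0000−6.0000)² + (0.0000−3.0000)²) = 3.6056
L_3 = √((4.0000−6.0000)² + (6.0000−3.0000)²) = 3.6056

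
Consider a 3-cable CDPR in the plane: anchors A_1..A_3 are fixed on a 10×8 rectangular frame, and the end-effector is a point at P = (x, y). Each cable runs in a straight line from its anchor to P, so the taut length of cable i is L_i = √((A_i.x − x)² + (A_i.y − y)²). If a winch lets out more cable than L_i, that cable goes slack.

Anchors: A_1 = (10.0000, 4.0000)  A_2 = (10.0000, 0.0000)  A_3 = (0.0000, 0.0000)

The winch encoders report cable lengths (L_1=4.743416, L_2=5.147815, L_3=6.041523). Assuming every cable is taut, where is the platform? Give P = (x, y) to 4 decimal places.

each cable: (A_i−P)·(A_i−P) = L_i²; let c_i = ‖A_i‖²−L_i²
c_1 = 100.0000+16.0000−22.5000 = 93.5000
row 1: 0.0000x + 8.0000y = 20.0000  (c_2=73.5000)
row 2: 20.0000x + 8.0000y = 130.0000  (c_3=-36.5000)
Cramer on rows 1–2 → x = 5.5000, y = 2.5000

(5.5000, 2.5000)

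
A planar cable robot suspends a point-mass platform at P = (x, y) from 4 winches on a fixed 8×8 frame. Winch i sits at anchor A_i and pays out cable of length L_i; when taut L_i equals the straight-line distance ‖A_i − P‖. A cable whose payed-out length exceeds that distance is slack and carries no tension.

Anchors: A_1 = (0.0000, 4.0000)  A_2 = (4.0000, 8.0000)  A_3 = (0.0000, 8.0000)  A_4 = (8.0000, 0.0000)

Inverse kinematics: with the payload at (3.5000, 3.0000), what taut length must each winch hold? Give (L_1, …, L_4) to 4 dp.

(3.6401, 5.0249, 6.1033, 5.4083)

L_1: Δ = A_1−P = (-3.5000, 1.0000) → ‖Δ‖ = √13.2500 = 3.6401
L_2: Δ = A_2−P = (0.5000, 5.0000) → ‖Δ‖ = √25.2500 = 5.0249
L_3: Δ = A_3−P = (-3.5000, 5.0000) → ‖Δ‖ = √37.2500 = 6.1033
L_4: Δ = A_4−P = (4.5000, -3.0000) → ‖Δ‖ = √29.2500 = 5.4083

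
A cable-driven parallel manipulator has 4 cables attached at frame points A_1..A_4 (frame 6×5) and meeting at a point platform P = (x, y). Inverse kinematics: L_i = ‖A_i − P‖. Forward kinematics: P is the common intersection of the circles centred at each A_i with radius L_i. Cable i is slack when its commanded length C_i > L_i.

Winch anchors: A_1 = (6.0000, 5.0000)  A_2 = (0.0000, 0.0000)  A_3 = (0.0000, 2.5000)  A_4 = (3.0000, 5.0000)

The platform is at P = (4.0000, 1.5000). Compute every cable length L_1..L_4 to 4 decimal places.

(4.0311, 4.2720, 4.1231, 3.6401)

L_1: Δ = A_1−P = (2.0000, 3.5000) → ‖Δ‖ = √16.2500 = 4.0311
L_2: Δ = A_2−P = (-4.0000, -1.5000) → ‖Δ‖ = √18.2500 = 4.2720
L_3: Δ = A_3−P = (-4.0000, 1.0000) → ‖Δ‖ = √17.0000 = 4.1231
L_4: Δ = A_4−P = (-1.0000, 3.5000) → ‖Δ‖ = √13.2500 = 3.6401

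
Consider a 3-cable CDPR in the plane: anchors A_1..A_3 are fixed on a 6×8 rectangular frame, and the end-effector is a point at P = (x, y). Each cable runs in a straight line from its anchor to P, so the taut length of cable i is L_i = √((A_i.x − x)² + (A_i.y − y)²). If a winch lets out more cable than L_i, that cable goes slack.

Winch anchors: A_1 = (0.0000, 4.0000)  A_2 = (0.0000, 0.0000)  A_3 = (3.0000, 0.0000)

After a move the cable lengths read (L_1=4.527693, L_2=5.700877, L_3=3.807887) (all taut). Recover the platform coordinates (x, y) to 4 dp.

(4.5000, 3.5000)

expand ‖A_i−P‖²=L_i² and subtract eq 1 (q_i ≔ ‖A_i‖²−L_i²)
q_1 = 0.0000+16.0000−20.5000 = -4.5000
eq1−eq2 → [0.0000  8.0000]·P = 28.0000
eq1−eq3 → [-6.0000  8.0000]·P = 1.0000
2×2 solve → P = (4.5000, 3.5000)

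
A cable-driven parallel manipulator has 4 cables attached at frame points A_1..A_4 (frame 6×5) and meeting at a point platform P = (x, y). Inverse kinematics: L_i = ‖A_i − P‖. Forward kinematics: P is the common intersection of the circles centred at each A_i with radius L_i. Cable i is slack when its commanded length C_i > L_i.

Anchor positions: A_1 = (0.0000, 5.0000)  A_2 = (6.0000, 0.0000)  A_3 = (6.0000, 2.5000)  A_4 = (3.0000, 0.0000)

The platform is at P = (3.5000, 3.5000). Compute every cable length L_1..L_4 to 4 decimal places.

cable 1: Δx=-3.5000, Δy=1.5000; L_1 = √(Δx²+Δy²) = 3.8079
cable 2: Δx=2.5000, Δy=-3.5000; L_2 = √(Δx²+Δy²) = 4.3012
cable 3: Δx=2.5000, Δy=-1.0000; L_3 = √(Δx²+Δy²) = 2.6926
cable 4: Δx=-0.5000, Δy=-3.5000; L_4 = √(Δx²+Δy²) = 3.5355

(3.8079, 4.3012, 2.6926, 3.5355)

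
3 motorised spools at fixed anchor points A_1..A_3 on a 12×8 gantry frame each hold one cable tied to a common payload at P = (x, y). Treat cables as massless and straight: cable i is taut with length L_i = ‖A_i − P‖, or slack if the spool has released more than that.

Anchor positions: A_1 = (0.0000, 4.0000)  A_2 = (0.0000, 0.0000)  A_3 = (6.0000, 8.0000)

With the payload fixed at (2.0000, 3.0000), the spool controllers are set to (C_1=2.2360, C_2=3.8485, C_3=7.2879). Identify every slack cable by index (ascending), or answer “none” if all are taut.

i=1: geometric 2.2361 vs commanded 2.2360 ⇒ taut
i=2: geometric 3.6056 vs commanded 3.8485 ⇒ slack
i=3: geometric 6.4031 vs commanded 7.2879 ⇒ slack

2, 3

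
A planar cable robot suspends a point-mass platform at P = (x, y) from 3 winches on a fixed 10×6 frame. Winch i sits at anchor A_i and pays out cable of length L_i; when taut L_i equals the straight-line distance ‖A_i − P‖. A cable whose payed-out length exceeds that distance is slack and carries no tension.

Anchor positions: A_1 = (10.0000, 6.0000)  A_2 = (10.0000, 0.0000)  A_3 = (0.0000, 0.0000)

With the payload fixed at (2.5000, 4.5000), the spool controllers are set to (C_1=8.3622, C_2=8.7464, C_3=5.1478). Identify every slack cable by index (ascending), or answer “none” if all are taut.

i=1: geometric 7.6485 vs commanded 8.3622 ⇒ slack
i=2: geometric 8.7464 vs commanded 8.7464 ⇒ taut
i=3: geometric 5.1478 vs commanded 5.1478 ⇒ taut

1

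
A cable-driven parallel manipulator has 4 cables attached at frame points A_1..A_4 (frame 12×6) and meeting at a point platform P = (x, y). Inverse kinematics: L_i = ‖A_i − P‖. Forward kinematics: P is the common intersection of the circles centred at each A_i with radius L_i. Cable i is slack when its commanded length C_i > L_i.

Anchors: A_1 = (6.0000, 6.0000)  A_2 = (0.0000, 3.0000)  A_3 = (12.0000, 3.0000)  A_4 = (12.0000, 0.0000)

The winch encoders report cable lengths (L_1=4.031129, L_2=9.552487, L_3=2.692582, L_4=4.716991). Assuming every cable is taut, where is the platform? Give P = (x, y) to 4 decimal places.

(9.5000, 4.0000)

expand ‖A_i−P‖²=L_i² and subtract eq 1 (k_i ≔ ‖A_i‖²−L_i²)
k_1 = 36.0000+36.0000−16.2500 = 55.7500
eq1−eq2 → [12.0000  6.0000]·P = 138.0000
eq1−eq3 → [-12.0000  6.0000]·P = -90.0000
eq1−eq4 → [-12.0000  12.0000]·P = -66.0000
2×2 solve → P = (9.5000, 4.0000)
check cable 4: ‖A_4−P‖² = 22.2500 ≈ L_4² = 22.2500 ✓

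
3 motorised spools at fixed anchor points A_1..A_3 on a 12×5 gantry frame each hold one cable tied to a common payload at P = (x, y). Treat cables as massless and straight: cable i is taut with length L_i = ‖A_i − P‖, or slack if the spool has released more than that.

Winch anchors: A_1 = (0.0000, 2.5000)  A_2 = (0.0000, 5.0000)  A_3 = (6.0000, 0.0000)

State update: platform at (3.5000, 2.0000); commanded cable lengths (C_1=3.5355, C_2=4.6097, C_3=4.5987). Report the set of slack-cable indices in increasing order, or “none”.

3

i=1: geometric 3.5355 vs commanded 3.5355 ⇒ taut
i=2: geometric 4.6098 vs commanded 4.6097 ⇒ taut
i=3: geometric 3.2016 vs commanded 4.5987 ⇒ slack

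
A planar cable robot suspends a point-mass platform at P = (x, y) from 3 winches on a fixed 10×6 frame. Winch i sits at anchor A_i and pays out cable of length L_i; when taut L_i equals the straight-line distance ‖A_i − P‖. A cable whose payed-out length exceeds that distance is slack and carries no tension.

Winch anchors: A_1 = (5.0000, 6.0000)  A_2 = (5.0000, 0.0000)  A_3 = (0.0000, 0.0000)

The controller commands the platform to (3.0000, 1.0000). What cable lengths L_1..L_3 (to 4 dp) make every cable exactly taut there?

(5.3852, 2.2361, 3.1623)

cable 1: Δx=2.0000, Δy=5.0000; L_1 = √(Δx²+Δy²) = 5.3852
cable 2: Δx=2.0000, Δy=-1.0000; L_2 = √(Δx²+Δy²) = 2.2361
cable 3: Δx=-3.0000, Δy=-1.0000; L_3 = √(Δx²+Δy²) = 3.1623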